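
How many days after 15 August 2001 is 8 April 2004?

August 15, 2001 → August 15, 2002: 365 days.
August 15, 2002 → August 15, 2003: 365 days.
August 2003: 31 − 15 = 16 days remain.
Then September (30), October (31), November (30), December (31), January (31), February 2004 (29), March (31): 30 + 31 + 30 + 31 + 31 + 29 + 31 = 213 days.
April 1–8, 2004: 8 days.
Residual: 237 days.
Total: 967 days.

967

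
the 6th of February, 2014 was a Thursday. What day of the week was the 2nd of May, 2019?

Thursday

February 6, 2014 → February 6, 2015: 365 days.
February 6, 2015 → February 6, 2016: 365 days.
February 6, 2016 → February 6, 2017: 366 days (2016 is a leap year).
February 6, 2017 → February 6, 2018: 365 days.
February 6, 2018 → February 6, 2019: 365 days.
February 2019: 28 − 6 = 22 days remain (2019 is not a leap year, so February has 28 days).
Then March (31), April (30): 31 + 30 = 61 days.
May 1–2, 2019: 2 days.
Residual: 85 days.
Total: 1911 days.
1911 is a multiple of 7, so the 2nd of May, 2019 falls on the same weekday: Thursday.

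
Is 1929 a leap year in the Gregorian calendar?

1929 is not a leap year.

No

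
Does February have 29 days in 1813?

No

1813 is not a leap year.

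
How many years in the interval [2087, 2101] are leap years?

3

Years divisible by 4 in [2087, 2101]: 2088, 2092, 2096, 2100.
Of these, 2100 is divisible by 100 but not 400, so not leap.
Leap years: 4 − 1 = 3.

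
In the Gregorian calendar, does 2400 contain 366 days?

Yes

2400 is a leap year (divisible by 400).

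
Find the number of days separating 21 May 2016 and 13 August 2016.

May 2016: 31 − 21 = 10 days remain.
Then June (30), July (31): 30 + 31 = 61 days.
August 1–13, 2016: 13 days.
Total: 10 + 61 + 13 = 84 days.

84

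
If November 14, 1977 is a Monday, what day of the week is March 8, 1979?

Day-of-year of November 14, 1977: 318.
Day-of-year of March 8, 1979: 67.
1977 has 365 days, so 365 − 318 = 47 days remain in 1977.
Full years: 1978: 365. Sum = 365.
Total: 47 + 365 + 67 = 479 days.
479 mod 7 = 3, so 3 days after Monday is Thursday.

Thursday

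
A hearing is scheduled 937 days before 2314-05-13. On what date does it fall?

2311-10-19

Count 937 days before May 13, 2314:
Day-of-year of October 19, 2311: 292.
Day-of-year of May 13, 2314: 133.
2311 has 365 days, so 365 − 292 = 73 days remain in 2311.
Full years: 2312: 366; 2313: 365. Sum = 731.
Total: 73 + 731 + 133 = 937 days.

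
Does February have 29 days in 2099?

2099 is not a leap year.

No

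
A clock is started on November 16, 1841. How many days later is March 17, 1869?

From November 16, 1841 to November 16, 1868: 27 years, of which 7 contain a Feb 29 — 20×365 + 7×366 = 9862 days.
November 1868: 30 − 16 = 14 days remain.
Then December (31), January (31), February 1869 (28): 31 + 31 + 28 = 90 days.
March 1–17, 1869: 17 days.
Residual: 121 days.
Total: 9983 days.

9983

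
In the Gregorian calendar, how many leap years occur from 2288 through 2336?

Years divisible by 4: 2288, 2292, …, 2336 — 13 in all.
Of these, 2300 is divisible by 100 but not 400, so not leap.
Leap years: 13 − 1 = 12.

12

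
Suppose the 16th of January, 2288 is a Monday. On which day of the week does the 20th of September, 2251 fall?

Saturday

Count forward from the earlier date (September 20, 2251) to the later (January 16, 2288):
Day-of-year of September 20, 2251: 263.
Day-of-year of January 16, 2288: 16.
2251 has 365 days, so 365 − 263 = 102 days remain in 2251.
Full years 2252–2287: 27 common + 9 leap = 27×365 + 9×366 = 13149 days.
Total: 102 + 13149 + 16 = 13267 days.
13267 mod 7 = 2, so 2 days before Monday is Saturday.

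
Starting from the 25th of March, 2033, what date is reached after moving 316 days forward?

the 4th of February, 2034

Count 316 days after March 25, 2033:
March 2033: 31 − 25 = 6 days remain.
Then 10 full months totalling 306 days.
February 1–4, 2034: 4 days (2034 is not a leap year).
Total: 6 + 306 + 4 = 316 days.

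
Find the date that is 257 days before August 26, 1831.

December 12, 1830

Count 257 days before August 26, 1831:
December 1830: 31 − 12 = 19 days remain.
Then January (31), February 1831 (28), March (31), April (30), May (31), June (30), July (31): 31 + 28 + 31 + 30 + 31 + 30 + 31 = 212 days.
August 1–26, 1831: 26 days.
Residual: 257 days.
Total: 257 days.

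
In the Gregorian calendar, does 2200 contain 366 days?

No

2200 is not a leap year (divisible by 100 but not 400).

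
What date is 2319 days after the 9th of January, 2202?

the 16th of May, 2208

Count 2319 days after January 9, 2202:
January 9, 2202 → January 9, 2203: 365 days.
January 9, 2203 → January 9, 2204: 365 days.
January 9, 2204 → January 9, 2205: 366 days (2204 is a leap year).
January 9, 2205 → January 9, 2206: 365 days.
January 9, 2206 → January 9, 2207: 365 days.
January 9, 2207 → January 9, 2208: 365 days.
January 2208: 31 − 9 = 22 days remain.
Then February 2208 (29), March (31), April (30): 29 + 31 + 30 = 90 days.
May 1–16, 2208: 16 days.
Residual: 128 days.
Total: 2319 days.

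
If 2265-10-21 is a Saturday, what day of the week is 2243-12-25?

Monday

Count forward from the earlier date (December 25, 2243) to the later (October 21, 2265):
From December 25, 2243 to December 25, 2264: 21 years, of which 6 contain a Feb 29 — 15×365 + 6×366 = 7671 days.
December 2264: 31 − 25 = 6 days remain.
Then 9 full months totalling 273 days.
October 1–21, 2265: 21 days.
Residual: 300 days.
Total: 7971 days.
7971 mod 7 = 5, so 5 days before Saturday is Monday.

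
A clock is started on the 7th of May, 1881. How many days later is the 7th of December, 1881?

214

May 1881: 31 − 7 = 24 days remain.
Then June (30), July (31), August (31), September (30), October (31), November (30): 30 + 31 + 31 + 30 + 31 + 30 = 183 days.
December 1–7, 1881: 7 days.
Total: 24 + 183 + 7 = 214 days.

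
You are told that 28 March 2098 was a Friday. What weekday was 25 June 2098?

March 2098: 31 − 28 = 3 days remain.
Then April (30), May (31): 30 + 31 = 61 days.
June 1–25, 2098: 25 days.
Total: 3 + 61 + 25 = 89 days.
89 mod 7 = 5, so 5 days after Friday is Wednesday.

Wednesday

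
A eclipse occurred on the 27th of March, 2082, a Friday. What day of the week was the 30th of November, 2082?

March 2082: 31 − 27 = 4 days remain.
Then April (30), May (31), June (30), July (31), August (31), September (30), October (31): 30 + 31 + 30 + 31 + 31 + 30 + 31 = 214 days.
November 1–30, 2082: 30 days.
Total: 4 + 214 + 30 = 248 days.
248 mod 7 = 3, so 3 days after Friday is Monday.

Monday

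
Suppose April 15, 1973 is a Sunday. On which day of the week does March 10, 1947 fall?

Monday

Count forward from the earlier date (March 10, 1947) to the later (April 15, 1973):
Day-of-year of March 10, 1947: 69.
Day-of-year of April 15, 1973: 105.
1947 has 365 days, so 365 − 69 = 296 days remain in 1947.
Full years 1948–1972: 18 common + 7 leap = 18×365 + 7×366 = 9132 days.
Total: 296 + 9132 + 105 = 9533 days.
9533 mod 7 = 6, so 6 days before Sunday is Monday.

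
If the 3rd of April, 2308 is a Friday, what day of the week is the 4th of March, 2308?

Wednesday

Count forward from the earlier date (March 4, 2308) to the later (April 3, 2308):
March 2308: 31 − 4 = 27 days remain.
April 1–3, 2308: 3 days.
Total: 27 + 3 = 30 days.
30 mod 7 = 2, so 2 days before Friday is Wednesday.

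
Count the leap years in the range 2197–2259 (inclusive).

Years divisible by 4: 2200, 2204, …, 2256 — 15 in all.
Of these, 2200 is divisible by 100 but not 400, so not leap.
Leap years: 15 − 1 = 14.

14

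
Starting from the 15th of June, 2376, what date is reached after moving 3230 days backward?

the 12th of August, 2367

Count 3230 days before June 15, 2376:
From August 12, 2367 to August 12, 2375: 8 years, of which 2 contain a Feb 29 — 6×365 + 2×366 = 2922 days.
August 2375: 31 − 12 = 19 days remain.
Then 9 full months totalling 274 days.
June 1–15, 2376: 15 days.
Residual: 308 days.
Total: 3230 days.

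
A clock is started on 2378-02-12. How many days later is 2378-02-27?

Within February 2378: 27 − 12 = 15 days.

15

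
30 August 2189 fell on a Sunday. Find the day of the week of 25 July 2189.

Count forward from the earlier date (July 25, 2189) to the later (August 30, 2189):
July 2189: 31 − 25 = 6 days remain.
August 1–30, 2189: 30 days.
Total: 6 + 30 = 36 days.
36 mod 7 = 1, so 1 day before Sunday is Saturday.

Saturday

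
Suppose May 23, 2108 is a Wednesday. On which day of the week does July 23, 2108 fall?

May 2108: 31 − 23 = 8 days remain.
Then June (30): 30 days.
July 1–23, 2108: 23 days.
Total: 8 + 30 + 23 = 61 days.
61 mod 7 = 5, so 5 days after Wednesday is Monday.

Monday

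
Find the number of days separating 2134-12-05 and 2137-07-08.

December 5, 2134 → December 5, 2135: 365 days.
December 5, 2135 → December 5, 2136: 366 days (2136 is a leap year).
December 2136: 31 − 5 = 26 days remain.
Then January (31), February 2137 (28), March (31), April (30), May (31), June (30): 31 + 28 + 31 + 30 + 31 + 30 = 181 days.
July 1–8, 2137: 8 days.
Residual: 215 days.
Total: 946 days.

946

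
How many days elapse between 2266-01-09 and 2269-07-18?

January 9, 2266 → January 9, 2267: 365 days.
January 9, 2267 → January 9, 2268: 365 days.
January 9, 2268 → January 9, 2269: 366 days (2268 is a leap year).
January 2269: 31 − 9 = 22 days remain.
Then February 2269 (28), March (31), April (30), May (31), June (30): 28 + 31 + 30 + 31 + 30 = 150 days.
July 1–18, 2269: 18 days.
Residual: 190 days.
Total: 1286 days.

1286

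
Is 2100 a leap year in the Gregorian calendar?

2100 is not a leap year (divisible by 100 but not 400).

No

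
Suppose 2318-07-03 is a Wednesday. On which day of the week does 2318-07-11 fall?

Thursday

Within July 2318: 11 − 3 = 8 days.
8 mod 7 = 1, so 1 day after Wednesday is Thursday.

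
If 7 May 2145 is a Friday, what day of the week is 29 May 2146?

May 7, 2145 → May 7, 2146: 365 days.
Within May 2146: 29 − 7 = 22 days.
Total: 387 days.
387 mod 7 = 2, so 2 days after Friday is Sunday.

Sunday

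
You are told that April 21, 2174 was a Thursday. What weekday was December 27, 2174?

Tuesday

April 2174: 30 − 21 = 9 days remain.
Then May (31), June (30), July (31), August (31), September (30), October (31), November (30): 31 + 30 + 31 + 31 + 30 + 31 + 30 = 214 days.
December 1–27, 2174: 27 days.
Total: 9 + 214 + 27 = 250 days.
250 mod 7 = 5, so 5 days after Thursday is Tuesday.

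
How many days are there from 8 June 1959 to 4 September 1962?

June 8, 1959 → June 8, 1960: 366 days (1960 is a leap year).
June 8, 1960 → June 8, 1961: 365 days.
June 8, 1961 → June 8, 1962: 365 days.
June 1962: 30 − 8 = 22 days remain.
Then July (31), August (31): 31 + 31 = 62 days.
September 1–4, 1962: 4 days.
Residual: 88 days.
Total: 1184 days.

1184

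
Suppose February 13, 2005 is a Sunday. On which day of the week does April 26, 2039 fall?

Tuesday

From February 13, 2005 to February 13, 2039: 34 years, of which 8 contain a Feb 29 — 26×365 + 8×366 = 12418 days.
February 2039: 28 − 13 = 15 days remain (2039 is not a leap year, so February has 28 days).
Then March (31): 31 days.
April 1–26, 2039: 26 days.
Residual: 72 days.
Total: 12490 days.
12490 mod 7 = 2, so 2 days after Sunday is Tuesday.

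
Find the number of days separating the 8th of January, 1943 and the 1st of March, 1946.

Day-of-year of January 8, 1943: 8.
Day-of-year of March 1, 1946: 60.
1943 has 365 days, so 365 − 8 = 357 days remain in 1943.
Full years: 1944: 366; 1945: 365. Sum = 731.
Total: 357 + 731 + 60 = 1148 days.

1148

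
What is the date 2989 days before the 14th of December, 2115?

the 8th of October, 2107

Count 2989 days before December 14, 2115:
Day-of-year of October 8, 2107: 281.
Day-of-year of December 14, 2115: 348.
2107 has 365 days, so 365 − 281 = 84 days remain in 2107.
Full years 2108–2114: 5 common + 2 leap = 5×365 + 2×366 = 2557 days.
Total: 84 + 2557 + 348 = 2989 days.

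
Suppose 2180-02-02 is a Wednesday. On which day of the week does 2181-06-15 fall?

Friday

Day-of-year of February 2, 2180: 33.
Day-of-year of June 15, 2181: 166.
2180 has 366 days, so 366 − 33 = 333 days remain in 2180.
Total: 333 + 166 = 499 days.
499 mod 7 = 2, so 2 days after Wednesday is Friday.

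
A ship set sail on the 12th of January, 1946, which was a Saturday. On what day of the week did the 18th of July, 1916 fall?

Tuesday

Count forward from the earlier date (July 18, 1916) to the later (January 12, 1946):
From July 18, 1916 to July 18, 1945: 29 years, of which 7 contain a Feb 29 — 22×365 + 7×366 = 10592 days.
July 1945: 31 − 18 = 13 days remain.
Then August (31), September (30), October (31), November (30), December (31): 31 + 30 + 31 + 30 + 31 = 153 days.
January 1–12, 1946: 12 days.
Residual: 178 days.
Total: 10770 days.
10770 mod 7 = 4, so 4 days before Saturday is Tuesday.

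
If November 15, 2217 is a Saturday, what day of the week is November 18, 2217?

Within November 2217: 18 − 15 = 3 days.
3 mod 7 = 3, so 3 days after Saturday is Tuesday.

Tuesday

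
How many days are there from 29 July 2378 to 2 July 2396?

6548

From July 29, 2378 to July 29, 2395: 17 years, of which 4 contain a Feb 29 — 13×365 + 4×366 = 6209 days.
July 2395: 31 − 29 = 2 days remain.
Then 11 full months totalling 335 days.
July 1–2, 2396: 2 days.
Residual: 339 days.
Total: 6548 days.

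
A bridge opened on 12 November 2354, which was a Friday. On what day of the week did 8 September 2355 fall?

Thursday

Day-of-year of November 12, 2354: 316.
Day-of-year of September 8, 2355: 251.
2354 has 365 days, so 365 − 316 = 49 days remain in 2354.
Total: 49 + 251 = 300 days.
300 mod 7 = 6, so 6 days after Friday is Thursday.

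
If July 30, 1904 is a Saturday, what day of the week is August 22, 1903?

Saturday

Count forward from the earlier date (August 22, 1903) to the later (July 30, 1904):
Day-of-year of August 22, 1903: 234.
Day-of-year of July 30, 1904: 212.
1903 has 365 days, so 365 − 234 = 131 days remain in 1903.
Total: 131 + 212 = 343 days.
343 is a multiple of 7, so August 22, 1903 falls on the same weekday: Saturday.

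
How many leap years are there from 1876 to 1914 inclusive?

9

Years divisible by 4 in [1876, 1914]: 1876, 1880, 1884, 1888, 1892, 1896, 1900, 1904, 1908, 1912.
Of these, 1900 is divisible by 100 but not 400, so not leap.
Leap years: 10 − 1 = 9.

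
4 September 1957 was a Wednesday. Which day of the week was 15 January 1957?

Tuesday

Count forward from the earlier date (January 15, 1957) to the later (September 4, 1957):
January 1957: 31 − 15 = 16 days remain.
Then February 1957 (28), March (31), April (30), May (31), June (30), July (31), August (31): 28 + 31 + 30 + 31 + 30 + 31 + 31 = 212 days.
September 1–4, 1957: 4 days.
Total: 16 + 212 + 4 = 232 days.
232 mod 7 = 1, so 1 day before Wednesday is Tuesday.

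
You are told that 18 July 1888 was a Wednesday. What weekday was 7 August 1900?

Day-of-year of July 18, 1888: 200.
Day-of-year of August 7, 1900: 219.
1888 has 366 days, so 366 − 200 = 166 days remain in 1888.
Full years 1889–1899: 9 common + 2 leap = 9×365 + 2×366 = 4017 days.
Total: 166 + 4017 + 219 = 4402 days.
4402 mod 7 = 6, so 6 days after Wednesday is Tuesday.

Tuesday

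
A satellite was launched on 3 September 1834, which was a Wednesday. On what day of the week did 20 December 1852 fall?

From September 3, 1834 to September 3, 1852: 18 years, of which 5 contain a Feb 29 — 13×365 + 5×366 = 6575 days.
September 1852: 30 − 3 = 27 days remain.
Then October (31), November (30): 31 + 30 = 61 days.
December 1–20, 1852: 20 days.
Residual: 108 days.
Total: 6683 days.
6683 mod 7 = 5, so 5 days after Wednesday is Monday.

Monday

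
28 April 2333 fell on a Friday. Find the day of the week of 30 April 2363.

Day-of-year of April 28, 2333: 118.
Day-of-year of April 30, 2363: 120.
2333 has 365 days, so 365 − 118 = 247 days remain in 2333.
Full years 2334–2362: 22 common + 7 leap = 22×365 + 7×366 = 10592 days.
Total: 247 + 10592 + 120 = 10959 days.
10959 mod 7 = 4, so 4 days after Friday is Tuesday.

Tuesday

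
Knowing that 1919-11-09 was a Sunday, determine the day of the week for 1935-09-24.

From November 9, 1919 to November 9, 1934: 15 years, of which 4 contain a Feb 29 — 11×365 + 4×366 = 5479 days.
November 1934: 30 − 9 = 21 days remain.
Then 9 full months totalling 274 days.
September 1–24, 1935: 24 days.
Residual: 319 days.
Total: 5798 days.
5798 mod 7 = 2, so 2 days after Sunday is Tuesday.

Tuesday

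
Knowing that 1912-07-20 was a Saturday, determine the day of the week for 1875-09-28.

Count forward from the earlier date (September 28, 1875) to the later (July 20, 1912):
From September 28, 1875 to September 28, 1911: 36 years, of which 8 contain a Feb 29 — 28×365 + 8×366 = 13148 days.
(1900 is not a leap year (divisible by 100 but not 400).)
September 1911: 30 − 28 = 2 days remain.
Then 9 full months totalling 274 days.
July 1–20, 1912: 20 days.
Residual: 296 days.
Total: 13444 days.
13444 mod 7 = 4, so 4 days before Saturday is Tuesday.

Tuesday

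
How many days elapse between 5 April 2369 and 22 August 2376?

Day-of-year of April 5, 2369: 95.
Day-of-year of August 22, 2376: 235.
2369 has 365 days, so 365 − 95 = 270 days remain in 2369.
Full years: 2370: 365; 2371: 365; 2372: 366; 2373: 365; 2374: 365; 2375: 365. Sum = 2191.
Total: 270 + 2191 + 235 = 2696 days.

2696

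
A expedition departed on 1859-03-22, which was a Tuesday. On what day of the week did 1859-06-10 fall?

Friday

March 1859: 31 − 22 = 9 days remain.
Then April (30), May (31): 30 + 31 = 61 days.
June 1–10, 1859: 10 days.
Total: 9 + 61 + 10 = 80 days.
80 mod 7 = 3, so 3 days after Tuesday is Friday.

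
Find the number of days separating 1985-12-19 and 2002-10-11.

From December 19, 1985 to December 19, 2001: 16 years, of which 4 contain a Feb 29 — 12×365 + 4×366 = 5844 days.
(2000 is a leap year (divisible by 400).)
December 2001: 31 − 19 = 12 days remain.
Then 9 full months totalling 273 days.
October 1–11, 2002: 11 days.
Residual: 296 days.
Total: 6140 days.

6140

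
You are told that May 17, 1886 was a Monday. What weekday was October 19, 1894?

From May 17, 1886 to May 17, 1894: 8 years, of which 2 contain a Feb 29 — 6×365 + 2×366 = 2922 days.
May 1894: 31 − 17 = 14 days remain.
Then June (30), July (31), August (31), September (30): 30 + 31 + 31 + 30 = 122 days.
October 1–19, 1894: 19 days.
Residual: 155 days.
Total: 3077 days.
3077 mod 7 = 4, so 4 days after Monday is Friday.

Friday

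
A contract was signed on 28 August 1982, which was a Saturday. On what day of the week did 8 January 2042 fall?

From August 28, 1982 to August 28, 2041: 59 years, of which 15 contain a Feb 29 — 44×365 + 15×366 = 21550 days.
(2000 is a leap year (divisible by 400).)
August 2041: 31 − 28 = 3 days remain.
Then September (30), October (31), November (30), December (31): 30 + 31 + 30 + 31 = 122 days.
January 1–8, 2042: 8 days.
Residual: 133 days.
Total: 21683 days.
21683 mod 7 = 4, so 4 days after Saturday is Wednesday.

Wednesday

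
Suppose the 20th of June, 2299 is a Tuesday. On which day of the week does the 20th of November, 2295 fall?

Count forward from the earlier date (November 20, 2295) to the later (June 20, 2299):
November 20, 2295 → November 20, 2296: 366 days (2296 is a leap year).
November 20, 2296 → November 20, 2297: 365 days.
November 20, 2297 → November 20, 2298: 365 days.
November 2298: 30 − 20 = 10 days remain.
Then December (31), January (31), February 2299 (28), March (31), April (30), May (31): 31 + 31 + 28 + 31 + 30 + 31 = 182 days.
June 1–20, 2299: 20 days.
Residual: 212 days.
Total: 1308 days.
1308 mod 7 = 6, so 6 days before Tuesday is Wednesday.

Wednesday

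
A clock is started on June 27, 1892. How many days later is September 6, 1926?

12488

From June 27, 1892 to June 27, 1926: 34 years, of which 7 contain a Feb 29 — 27×365 + 7×366 = 12417 days.
(1900 is not a leap year (divisible by 100 but not 400).)
June 1926: 30 − 27 = 3 days remain.
Then July (31), August (31): 31 + 31 = 62 days.
September 1–6, 1926: 6 days.
Residual: 71 days.
Total: 12488 days.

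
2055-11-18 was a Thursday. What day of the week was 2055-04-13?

Count forward from the earlier date (April 13, 2055) to the later (November 18, 2055):
April 2055: 30 − 13 = 17 days remain.
Then May (31), June (30), July (31), August (31), September (30), October (31): 31 + 30 + 31 + 31 + 30 + 31 = 184 days.
November 1–18, 2055: 18 days.
Total: 17 + 184 + 18 = 219 days.
219 mod 7 = 2, so 2 days before Thursday is Tuesday.

Tuesday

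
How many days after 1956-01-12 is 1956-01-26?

14

Within January 1956: 26 − 12 = 14 days.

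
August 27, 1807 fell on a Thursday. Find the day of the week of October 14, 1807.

Wednesday

August 1807: 31 − 27 = 4 days remain.
Then September (30): 30 days.
October 1–14, 1807: 14 days.
Total: 4 + 30 + 14 = 48 days.
48 mod 7 = 6, so 6 days after Thursday is Wednesday.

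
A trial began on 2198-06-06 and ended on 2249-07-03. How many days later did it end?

From June 6, 2198 to June 6, 2249: 51 years, of which 12 contain a Feb 29 — 39×365 + 12×366 = 18627 days.
(2200 is not a leap year (divisible by 100 but not 400).)
June 2249: 30 − 6 = 24 days remain.
July 1–3, 2249: 3 days.
Residual: 27 days.
Total: 18654 days.

18654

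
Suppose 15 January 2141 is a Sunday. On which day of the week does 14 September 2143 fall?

Saturday

January 15, 2141 → January 15, 2142: 365 days.
January 15, 2142 → January 15, 2143: 365 days.
January 2143: 31 − 15 = 16 days remain.
Then February 2143 (28), March (31), April (30), May (31), June (30), July (31), August (31): 28 + 31 + 30 + 31 + 30 + 31 + 31 = 212 days.
September 1–14, 2143: 14 days.
Residual: 242 days.
Total: 972 days.
972 mod 7 = 6, so 6 days after Sunday is Saturday.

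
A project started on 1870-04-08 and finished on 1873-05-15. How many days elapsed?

1133

April 8, 1870 → April 8, 1871: 365 days.
April 8, 1871 → April 8, 1872: 366 days (1872 is a leap year).
April 8, 1872 → April 8, 1873: 365 days.
April 1873: 30 − 8 = 22 days remain.
May 1–15, 1873: 15 days.
Residual: 37 days.
Total: 1133 days.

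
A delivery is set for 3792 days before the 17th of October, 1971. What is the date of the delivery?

the 30th of May, 1961

Count 3792 days before October 17, 1971:
Day-of-year of May 30, 1961: 150.
Day-of-year of October 17, 1971: 290.
1961 has 365 days, so 365 − 150 = 215 days remain in 1961.
Full years 1962–1970: 7 common + 2 leap = 7×365 + 2×366 = 3287 days.
Total: 215 + 3287 + 290 = 3792 days.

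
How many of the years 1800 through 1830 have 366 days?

Years divisible by 4 in [1800, 1830]: 1800, 1804, 1808, 1812, 1816, 1820, 1824, 1828.
Of these, 1800 is divisible by 100 but not 400, so not leap.
Leap years: 8 − 1 = 7.

7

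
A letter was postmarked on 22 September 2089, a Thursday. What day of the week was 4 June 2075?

Count forward from the earlier date (June 4, 2075) to the later (September 22, 2089):
From June 4, 2075 to June 4, 2089: 14 years, of which 4 contain a Feb 29 — 10×365 + 4×366 = 5114 days.
June 2089: 30 − 4 = 26 days remain.
Then July (31), August (31): 31 + 31 = 62 days.
September 1–22, 2089: 22 days.
Residual: 110 days.
Total: 5224 days.
5224 mod 7 = 2, so 2 days before Thursday is Tuesday.

Tuesday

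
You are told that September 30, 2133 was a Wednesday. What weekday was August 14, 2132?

Thursday

Count forward from the earlier date (August 14, 2132) to the later (September 30, 2133):
August 2132: 31 − 14 = 17 days remain.
Then 12 full months totalling 365 days.
September 1–30, 2133: 30 days.
Total: 17 + 365 + 30 = 412 days.
412 mod 7 = 6, so 6 days before Wednesday is Thursday.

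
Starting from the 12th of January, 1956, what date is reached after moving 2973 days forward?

the 3rd of March, 1964

Count 2973 days after January 12, 1956:
From January 12, 1956 to January 12, 1964: 8 years, of which 2 contain a Feb 29 — 6×365 + 2×366 = 2922 days.
January 1964: 31 − 12 = 19 days remain.
Then February 1964 (29): 29 days.
March 1–3, 1964: 3 days.
Residual: 51 days.
Total: 2973 days.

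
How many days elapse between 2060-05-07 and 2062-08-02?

817

May 2060: 31 − 7 = 24 days remain.
Then 26 full months totalling 791 days.
August 1–2, 2062: 2 days.
Total: 24 + 791 + 2 = 817 days.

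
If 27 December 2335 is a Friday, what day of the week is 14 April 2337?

Day-of-year of December 27, 2335: 361.
Day-of-year of April 14, 2337: 104.
2335 has 365 days, so 365 − 361 = 4 days remain in 2335.
Full years: 2336: 366. Sum = 366.
Total: 4 + 366 + 104 = 474 days.
474 mod 7 = 5, so 5 days after Friday is Wednesday.

Wednesday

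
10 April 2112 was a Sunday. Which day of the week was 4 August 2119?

Friday

Day-of-year of April 10, 2112: 101.
Day-of-year of August 4, 2119: 216.
2112 has 366 days, so 366 − 101 = 265 days remain in 2112.
Full years: 2113: 365; 2114: 365; 2115: 365; 2116: 366; 2117: 365; 2118: 365. Sum = 2191.
Total: 265 + 2191 + 216 = 2672 days.
2672 mod 7 = 5, so 5 days after Sunday is Friday.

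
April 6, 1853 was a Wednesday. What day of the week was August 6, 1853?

April 1853: 30 − 6 = 24 days remain.
Then May (31), June (30), July (31): 31 + 30 + 31 = 92 days.
August 1–6, 1853: 6 days.
Total: 24 + 92 + 6 = 122 days.
122 mod 7 = 3, so 3 days after Wednesday is Saturday.

Saturday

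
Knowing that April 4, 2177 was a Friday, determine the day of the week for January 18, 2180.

April 4, 2177 → April 4, 2178: 365 days.
April 4, 2178 → April 4, 2179: 365 days.
April 2179: 30 − 4 = 26 days remain.
Then May (31), June (30), July (31), August (31), September (30), October (31), November (30), December (31): 31 + 30 + 31 + 31 + 30 + 31 + 30 + 31 = 245 days.
January 1–18, 2180: 18 days.
Residual: 289 days.
Total: 1019 days.
1019 mod 7 = 4, so 4 days after Friday is Tuesday.

Tuesday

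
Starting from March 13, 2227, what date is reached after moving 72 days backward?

December 31, 2226

Count 72 days before March 13, 2227:
Day-of-year of December 31, 2226: 365.
Day-of-year of March 13, 2227: 72.
2226 has 365 days, so 365 − 365 = 0 days remain in 2226.
Total: 0 + 72 = 72 days.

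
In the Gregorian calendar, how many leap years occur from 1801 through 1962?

39

Years divisible by 4: 1804, 1808, …, 1960 — 40 in all.
Of these, 1900 is divisible by 100 but not 400, so not leap.
Leap years: 40 − 1 = 39.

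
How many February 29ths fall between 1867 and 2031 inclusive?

40

Years divisible by 4: 1868, 1872, …, 2028 — 41 in all.
Of these, 1900 is divisible by 100 but not 400, so not leap.
2000 is divisible by 400, so still leap.
Leap years: 41 − 1 = 40.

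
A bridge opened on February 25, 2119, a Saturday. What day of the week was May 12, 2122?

February 25, 2119 → February 25, 2120: 365 days.
February 25, 2120 → February 25, 2121: 366 days (2120 is a leap year).
February 25, 2121 → February 25, 2122: 365 days.
February 2122: 28 − 25 = 3 days remain (2122 is not a leap year, so February has 28 days).
Then March (31), April (30): 31 + 30 = 61 days.
May 1–12, 2122: 12 days.
Residual: 76 days.
Total: 1172 days.
1172 mod 7 = 3, so 3 days after Saturday is Tuesday.

Tuesday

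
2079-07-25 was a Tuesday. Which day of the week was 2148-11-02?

Saturday

Day-of-year of July 25, 2079: 206.
Day-of-year of November 2, 2148: 307.
2079 has 365 days, so 365 − 206 = 159 days remain in 2079.
Full years 2080–2147: 52 common + 16 leap = 52×365 + 16×366 = 24836 days.
Total: 159 + 24836 + 307 = 25302 days.
25302 mod 7 = 4, so 4 days after Tuesday is Saturday.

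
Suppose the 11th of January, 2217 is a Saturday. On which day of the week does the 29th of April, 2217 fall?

January 2217: 31 − 11 = 20 days remain.
Then February 2217 (28), March (31): 28 + 31 = 59 days.
April 1–29, 2217: 29 days.
Total: 20 + 59 + 29 = 108 days.
108 mod 7 = 3, so 3 days after Saturday is Tuesday.

Tuesday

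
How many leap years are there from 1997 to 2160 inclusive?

40

Years divisible by 4: 2000, 2004, …, 2160 — 41 in all.
Of these, 2100 is divisible by 100 but not 400, so not leap.
2000 is divisible by 400, so still leap.
Leap years: 41 − 1 = 40.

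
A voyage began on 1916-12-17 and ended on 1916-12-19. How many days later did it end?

Within December 1916: 19 − 17 = 2 days.

2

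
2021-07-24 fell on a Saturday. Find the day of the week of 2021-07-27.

Tuesday

Within July 2021: 27 − 24 = 3 days.
3 mod 7 = 3, so 3 days after Saturday is Tuesday.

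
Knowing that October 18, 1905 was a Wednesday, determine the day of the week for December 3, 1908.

Day-of-year of October 18, 1905: 291.
Day-of-year of December 3, 1908: 338.
1905 has 365 days, so 365 − 291 = 74 days remain in 1905.
Full years: 1906: 365; 1907: 365. Sum = 730.
Total: 74 + 730 + 338 = 1142 days.
1142 mod 7 = 1, so 1 day after Wednesday is Thursday.

Thursday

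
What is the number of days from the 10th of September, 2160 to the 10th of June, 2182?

7943

From September 10, 2160 to September 10, 2181: 21 years, of which 5 contain a Feb 29 — 16×365 + 5×366 = 7670 days.
September 2181: 30 − 10 = 20 days remain.
Then October (31), November (30), December (31), January (31), February 2182 (28), March (31), April (30), May (31): 31 + 30 + 31 + 31 + 28 + 31 + 30 + 31 = 243 days.
June 1–10, 2182: 10 days.
Residual: 273 days.
Total: 7943 days.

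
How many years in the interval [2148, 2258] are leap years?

Years divisible by 4: 2148, 2152, …, 2256 — 28 in all.
Of these, 2200 is divisible by 100 but not 400, so not leap.
Leap years: 28 − 1 = 27.

27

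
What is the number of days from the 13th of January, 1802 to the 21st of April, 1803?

463

January 13, 1802 → January 13, 1803: 365 days.
January 1803: 31 − 13 = 18 days remain.
Then February 1803 (28), March (31): 28 + 31 = 59 days.
April 1–21, 1803: 21 days.
Residual: 98 days.
Total: 463 days.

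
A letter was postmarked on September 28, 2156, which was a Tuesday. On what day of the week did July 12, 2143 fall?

Friday

Count forward from the earlier date (July 12, 2143) to the later (September 28, 2156):
From July 12, 2143 to July 12, 2156: 13 years, of which 4 contain a Feb 29 — 9×365 + 4×366 = 4749 days.
July 2156: 31 − 12 = 19 days remain.
Then August (31): 31 days.
September 1–28, 2156: 28 days.
Residual: 78 days.
Total: 4827 days.
4827 mod 7 = 4, so 4 days before Tuesday is Friday.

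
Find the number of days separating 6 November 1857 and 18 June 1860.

955

Day-of-year of November 6, 1857: 310.
Day-of-year of June 18, 1860: 170.
1857 has 365 days, so 365 − 310 = 55 days remain in 1857.
Full years: 1858: 365; 1859: 365. Sum = 730.
Total: 55 + 730 + 170 = 955 days.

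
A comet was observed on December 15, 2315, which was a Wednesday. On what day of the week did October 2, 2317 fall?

Day-of-year of December 15, 2315: 349.
Day-of-year of October 2, 2317: 275.
2315 has 365 days, so 365 − 349 = 16 days remain in 2315.
Full years: 2316: 366. Sum = 366.
Total: 16 + 366 + 275 = 657 days.
657 mod 7 = 6, so 6 days after Wednesday is Tuesday.

Tuesday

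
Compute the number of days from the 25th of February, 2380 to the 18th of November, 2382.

997

February 25, 2380 → February 25, 2381: 366 days (2380 is a leap year).
February 25, 2381 → February 25, 2382: 365 days.
February 2382: 28 − 25 = 3 days remain (2382 is not a leap year, so February has 28 days).
Then March (31), April (30), May (31), June (30), July (31), August (31), September (30), October (31): 31 + 30 + 31 + 30 + 31 + 31 + 30 + 31 = 245 days.
November 1–18, 2382: 18 days.
Residual: 266 days.
Total: 997 days.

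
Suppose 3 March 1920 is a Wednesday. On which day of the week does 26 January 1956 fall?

Thursday

Day-of-year of March 3, 1920: 63.
Day-of-year of January 26, 1956: 26.
1920 has 366 days, so 366 − 63 = 303 days remain in 1920.
Full years 1921–1955: 27 common + 8 leap = 27×365 + 8×366 = 12783 days.
Total: 303 + 12783 + 26 = 13112 days.
13112 mod 7 = 1, so 1 day after Wednesday is Thursday.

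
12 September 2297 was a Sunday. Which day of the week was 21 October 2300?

Sunday

September 12, 2297 → September 12, 2298: 365 days.
September 12, 2298 → September 12, 2299: 365 days.
September 12, 2299 → September 12, 2300: 365 days (2300 is not a leap year (divisible by 100 but not 400)).
September 2300: 30 − 12 = 18 days remain.
October 1–21, 2300: 21 days.
Residual: 39 days.
Total: 1134 days.
1134 is a multiple of 7, so 21 October 2300 falls on the same weekday: Sunday.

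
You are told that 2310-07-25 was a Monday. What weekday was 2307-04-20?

Saturday

Count forward from the earlier date (April 20, 2307) to the later (July 25, 2310):
Day-of-year of April 20, 2307: 110.
Day-of-year of July 25, 2310: 206.
2307 has 365 days, so 365 − 110 = 255 days remain in 2307.
Full years: 2308: 366; 2309: 365. Sum = 731.
Total: 255 + 731 + 206 = 1192 days.
1192 mod 7 = 2, so 2 days before Monday is Saturday.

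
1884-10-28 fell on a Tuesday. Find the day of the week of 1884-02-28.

Count forward from the earlier date (February 28, 1884) to the later (October 28, 1884):
February 1884: 29 − 28 = 1 day remains (1884 is a leap year, so February has 29 days).
Then March (31), April (30), May (31), June (30), July (31), August (31), September (30): 31 + 30 + 31 + 30 + 31 + 31 + 30 = 214 days.
October 1–28, 1884: 28 days.
Total: 1 + 214 + 28 = 243 days.
243 mod 7 = 5, so 5 days before Tuesday is Thursday.

Thursday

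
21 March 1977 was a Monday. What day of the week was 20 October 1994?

Thursday

From March 21, 1977 to March 21, 1994: 17 years, of which 4 contain a Feb 29 — 13×365 + 4×366 = 6209 days.
March 1994: 31 − 21 = 10 days remain.
Then April (30), May (31), June (30), July (31), August (31), September (30): 30 + 31 + 30 + 31 + 31 + 30 = 183 days.
October 1–20, 1994: 20 days.
Residual: 213 days.
Total: 6422 days.
6422 mod 7 = 3, so 3 days after Monday is Thursday.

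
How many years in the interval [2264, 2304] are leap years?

10

Years divisible by 4 in [2264, 2304]: 2264, 2268, 2272, 2276, 2280, 2284, 2288, 2292, 2296, 2300, 2304.
Of these, 2300 is divisible by 100 but not 400, so not leap.
Leap years: 11 − 1 = 10.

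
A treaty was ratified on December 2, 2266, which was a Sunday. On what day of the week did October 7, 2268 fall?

Wednesday

December 2266: 31 − 2 = 29 days remain.
Then 21 full months totalling 639 days.
October 1–7, 2268: 7 days.
Total: 29 + 639 + 7 = 675 days.
675 mod 7 = 3, so 3 days after Sunday is Wednesday.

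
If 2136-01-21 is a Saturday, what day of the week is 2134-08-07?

Saturday

Count forward from the earlier date (August 7, 2134) to the later (January 21, 2136):
Day-of-year of August 7, 2134: 219.
Day-of-year of January 21, 2136: 21.
2134 has 365 days, so 365 − 219 = 146 days remain in 2134.
Full years: 2135: 365. Sum = 365.
Total: 146 + 365 + 21 = 532 days.
532 is a multiple of 7, so 2134-08-07 falls on the same weekday: Saturday.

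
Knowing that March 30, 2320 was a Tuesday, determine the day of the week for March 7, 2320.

Sunday

Count forward from the earlier date (March 7, 2320) to the later (March 30, 2320):
Within March 2320: 30 − 7 = 23 days.
23 mod 7 = 2, so 2 days before Tuesday is Sunday.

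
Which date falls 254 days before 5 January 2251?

26 April 2250

Count 254 days before January 5, 2251:
April 2250: 30 − 26 = 4 days remain.
Then May (31), June (30), July (31), August (31), September (30), October (31), November (30), December (31): 31 + 30 + 31 + 31 + 30 + 31 + 30 + 31 = 245 days.
January 1–5, 2251: 5 days.
Residual: 254 days.
Total: 254 days.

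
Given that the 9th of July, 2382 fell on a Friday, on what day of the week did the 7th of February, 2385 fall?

Thursday

Day-of-year of July 9, 2382: 190.
Day-of-year of February 7, 2385: 38.
2382 has 365 days, so 365 − 190 = 175 days remain in 2382.
Full years: 2383: 365; 2384: 366. Sum = 731.
Total: 175 + 731 + 38 = 944 days.
944 mod 7 = 6, so 6 days after Friday is Thursday.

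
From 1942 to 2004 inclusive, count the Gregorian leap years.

Years divisible by 4: 1944, 1948, …, 2004 — 16 in all.
2000 is divisible by 400, so still leap.
No century exceptions apply. Count: 16.

16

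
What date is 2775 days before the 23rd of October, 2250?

the 19th of March, 2243

Count 2775 days before October 23, 2250:
Day-of-year of March 19, 2243: 78.
Day-of-year of October 23, 2250: 296.
2243 has 365 days, so 365 − 78 = 287 days remain in 2243.
Full years: 2244: 366; 2245: 365; 2246: 365; 2247: 365; 2248: 366; 2249: 365. Sum = 2192.
Total: 287 + 2192 + 296 = 2775 days.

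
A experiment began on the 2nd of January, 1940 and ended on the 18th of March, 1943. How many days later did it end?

1171

January 2, 1940 → January 2, 1941: 366 days (1940 is a leap year).
January 2, 1941 → January 2, 1942: 365 days.
January 2, 1942 → January 2, 1943: 365 days.
January 1943: 31 − 2 = 29 days remain.
Then February 1943 (28): 28 days.
March 1–18, 1943: 18 days.
Residual: 75 days.
Total: 1171 days.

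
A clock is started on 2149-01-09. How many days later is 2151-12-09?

January 9, 2149 → January 9, 2150: 365 days.
January 9, 2150 → January 9, 2151: 365 days.
January 2151: 31 − 9 = 22 days remain.
Then 10 full months totalling 303 days.
December 1–9, 2151: 9 days.
Residual: 334 days.
Total: 1064 days.

1064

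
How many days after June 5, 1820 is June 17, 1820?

12

Within June 1820: 17 − 5 = 12 days.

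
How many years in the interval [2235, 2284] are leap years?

13

Years divisible by 4: 2236, 2240, …, 2284 — 13 in all.
No century exceptions apply. Count: 13.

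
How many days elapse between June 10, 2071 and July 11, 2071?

31

June 2071: 30 − 10 = 20 days remain.
July 1–11, 2071: 11 days.
Total: 20 + 11 = 31 days.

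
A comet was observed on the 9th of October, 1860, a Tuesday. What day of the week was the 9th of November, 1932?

From October 9, 1860 to October 9, 1932: 72 years, of which 17 contain a Feb 29 — 55×365 + 17×366 = 26297 days.
(1900 is not a leap year (divisible by 100 but not 400).)
October 1932: 31 − 9 = 22 days remain.
November 1–9, 1932: 9 days.
Residual: 31 days.
Total: 26328 days.
26328 mod 7 = 1, so 1 day after Tuesday is Wednesday.

Wednesday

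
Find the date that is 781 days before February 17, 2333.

December 29, 2330

Count 781 days before February 17, 2333:
December 29, 2330 → December 29, 2331: 365 days.
December 29, 2331 → December 29, 2332: 366 days (2332 is a leap year).
December 2332: 31 − 29 = 2 days remain.
Then January (31): 31 days.
February 1–17, 2333: 17 days (2333 is not a leap year).
Residual: 50 days.
Total: 781 days.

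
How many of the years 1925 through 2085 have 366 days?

Years divisible by 4: 1928, 1932, …, 2084 — 40 in all.
2000 is divisible by 400, so still leap.
No century exceptions apply. Count: 40.

40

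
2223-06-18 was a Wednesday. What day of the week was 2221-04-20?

Count forward from the earlier date (April 20, 2221) to the later (June 18, 2223):
Day-of-year of April 20, 2221: 110.
Day-of-year of June 18, 2223: 169.
2221 has 365 days, so 365 − 110 = 255 days remain in 2221.
Full years: 2222: 365. Sum = 365.
Total: 255 + 365 + 169 = 789 days.
789 mod 7 = 5, so 5 days before Wednesday is Friday.

Friday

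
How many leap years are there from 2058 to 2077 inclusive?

5

Years divisible by 4 in [2058, 2077]: 2060, 2064, 2068, 2072, 2076.
No century exceptions apply. Count: 5.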